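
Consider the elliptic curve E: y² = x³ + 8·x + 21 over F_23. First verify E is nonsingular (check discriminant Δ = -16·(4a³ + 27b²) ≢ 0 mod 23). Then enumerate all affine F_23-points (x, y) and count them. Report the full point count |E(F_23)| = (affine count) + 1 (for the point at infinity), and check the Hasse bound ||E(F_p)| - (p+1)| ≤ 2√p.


Affine points = {(3, 7), (3, 16), (4, 5), (4, 18), (5, 5), (5, 18), (6, 3), (6, 20), (7, 11), (7, 12), (14, 5), (14, 18), (16, 6), (16, 17), (20, 4), (20, 19), (22, 9), (22, 14)}; affine count = 18; |E(F_23)| = 19.

Discriminant check: Δ ∝ 4a³ + 27b² = 4·8³ + 27·21² = 4·512 + 27·441 ≡ 17 (mod 23). Nonzero ⇒ E is nonsingular.
For each x ∈ F_23, compute rhs = x³ + 8·x + 21 mod 23, then count y ∈ F_23 with y² ≡ rhs.
  x = 0: rhs = 21, matching y values: none (0 points).
  x = 1: rhs = 7, matching y values: none (0 points).
  x = 2: rhs = 22, matching y values: none (0 points).
  x = 3: rhs = 3, matching y values: 7, 16 (2 points).
  x = 4: rhs = 2, matching y values: 5, 18 (2 points).
  x = 5: rhs = 2, matching y values: 5, 18 (2 points).
  x = 6: rhs = 9, matching y values: 3, 20 (2 points).
  x = 7: rhs = 6, matching y values: 11, 12 (2 points).
  x = 8: rhs = 22, matching y values: none (0 points).
  x = 9: rhs = 17, matching y values: none (0 points).
  x = 10: rhs = 20, matching y values: none (0 points).
  x = 11: rhs = 14, matching y values: none (0 points).
  x = 12: rhs = 5, matching y values: none (0 points).
  x = 13: rhs = 22, matching y values: none (0 points).
  x = 14: rhs = 2, matching y values: 5, 18 (2 points).
  x = 15: rhs = 20, matching y values: none (0 points).
  x = 16: rhs = 13, matching y values: 6, 17 (2 points).
  x = 17: rhs = 10, matching y values: none (0 points).
  x = 18: rhs = 17, matching y values: none (0 points).
  x = 19: rhs = 17, matching y values: none (0 points).
  x = 20: rhs = 16, matching y values: 4, 19 (2 points).
  x = 21: rhs = 20, matching y values: none (0 points).
  x = 22: rhs = 12, matching y values: 9, 14 (2 points).
Total affine count: 18.
Full point count |E(F_23)| = 18 + 1 = 19.
Hasse bound: |19 − (23+1)| = |-5| = 5 ≤ 2√23 ≈ 9.5917 ✓.


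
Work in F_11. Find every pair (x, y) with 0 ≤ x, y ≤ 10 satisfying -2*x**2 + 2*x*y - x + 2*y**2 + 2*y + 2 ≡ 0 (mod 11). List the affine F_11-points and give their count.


Affine F_11-points: {(2, 1), (2, 7), (4, 1), (4, 5), (6, 5), (6, 10), (9, 2), (9, 10), (10, 4), (10, 7)}; count = 10.

For each of the 121 pairs (x, y) ∈ F_11², evaluate f(x, y) mod 11. Record the zeros.
  x = 0: [0↦2, 1↦6, 2↦3, 3↦4, 4↦9, 5↦7, 6↦9, 7↦4, 8↦3, 9↦6, 10↦2]  zeros at y ∈ ∅
  x = 1: [0↦10, 1↦5, 2↦4, 3↦7, 4↦3, 5↦3, 6↦7, 7↦4, 8↦5, 9↦10, 10↦8]  zeros at y ∈ ∅
  x = 2: [0↦3, 1↦0, 2↦1, 3↦6, 4↦4, 5↦6, 6↦1, 7↦0, 8↦3, 9↦10, 10↦10]  zeros at y ∈ {1, 7}
  x = 3: [0↦3, 1↦2, 2↦5, 3↦1, 4↦1, 5↦5, 6↦2, 7↦3, 8↦8, 9↦6, 10↦8]  zeros at y ∈ ∅
  x = 4: [0↦10, 1↦0, 2↦5, 3↦3, 4↦5, 5↦0, 6↦10, 7↦2, 8↦9, 9↦9, 10↦2]  zeros at y ∈ {1, 5}
  x = 5: [0↦2, 1↦5, 2↦1, 3↦1, 4↦5, 5↦2, 6↦3, 7↦8, 8↦6, 9↦8, 10↦3]  zeros at y ∈ ∅
  x = 6: [0↦1, 1↦6, 2↦4, 3↦6, 4↦1, 5↦0, 6↦3, 7↦10, 8↦10, 9↦3, 10↦0]  zeros at y ∈ {5, 10}
  x = 7: [0↦7, 1↦3, 2↦3, 3↦7, 4↦4, 5↦5, 6↦10, 7↦8, 8↦10, 9↦5, 10↦4]  zeros at y ∈ ∅
  x = 8: [0↦9, 1↦7, 2↦9, 3↦4, 4↦3, 5↦6, 6↦2, 7↦2, 8↦6, 9↦3, 10↦4]  zeros at y ∈ ∅
  x = 9: [0↦7, 1↦7, 2↦0, 3↦8, 4↦9, 5↦3, 6↦1, 7↦3, 8↦9, 9↦8, 10↦0]  zeros at y ∈ {2, 10}
  x = 10: [0↦1, 1↦3, 2↦9, 3↦8, 4↦0, 5↦7, 6↦7, 7↦0, 8↦8, 9↦9, 10↦3]  zeros at y ∈ {4, 7}
Collecting zeros: affine points = {(2, 1), (2, 7), (4, 1), (4, 5), (6, 5), (6, 10), (9, 2), (9, 10), (10, 4), (10, 7)}.
Total count |C(F_11)_aff| = 10.


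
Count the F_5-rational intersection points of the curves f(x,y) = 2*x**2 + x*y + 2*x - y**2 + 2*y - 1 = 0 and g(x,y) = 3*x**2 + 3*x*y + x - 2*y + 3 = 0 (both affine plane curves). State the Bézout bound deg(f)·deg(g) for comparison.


Common zeros: {(2, 2)}; count = 1; Bézout bound = 4.

deg(f) = 2, deg(g) = 2, so Bézout bound = 4.
Scan x ∈ F_5. For each x, list the y ∈ F_5 with f(x, y) ≡ 0 and those with g(x, y) ≡ 0 (mod 5); the common zeros in that column are the intersection.
  x = 0: f ≡ 0 at y ∈ {1}; g ≡ 0 at y ∈ {4}; common: ∅.
  x = 1: f ≡ 0 at y ∈ {1, 2}; g ≡ 0 at y ∈ {3}; common: ∅.
  x = 2: f ≡ 0 at y ∈ {2}; g ≡ 0 at y ∈ {2}; common: {2}.
  x = 3: f ≡ 0 at y ∈ ∅; g ≡ 0 at y ∈ {1}; common: ∅.
  x = 4: f ≡ 0 at y ∈ ∅; g ≡ 0 at y ∈ {0, 1, 2, 3, 4}; common: ∅.
Collecting: common zeros = {(2, 2)}, so the count is 1.
Comparison with the Bézout bound: 1 ≤ 4 = deg(f)·deg(g), as expected for curves with no common component (the affine F_5-count falls short of the bound because intersections may lie at infinity, over extension fields, or carry multiplicity).


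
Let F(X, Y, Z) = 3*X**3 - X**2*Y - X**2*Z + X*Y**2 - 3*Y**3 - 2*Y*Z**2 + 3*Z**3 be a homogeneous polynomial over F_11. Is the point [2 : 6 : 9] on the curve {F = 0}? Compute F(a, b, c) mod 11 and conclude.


F(2,6,9) ≡ 9 (mod 11); P is NOT on the curve.

Evaluate F(2, 6, 9) term-by-term (mod 11).
  3*X**3 ↦ 3·8·1·1 = 24
  -X**2*Y ↦ -1·4·6·1 = -24
  -X**2*Z ↦ -1·4·1·9 = -36
  X*Y**2 ↦ 1·2·36·1 = 72
  -3*Y**3 ↦ -3·1·216·1 = -648
  -2*Y*Z**2 ↦ -2·1·6·81 = -972
  3*Z**3 ↦ 3·1·1·729 = 2187
Sum: F(2, 6, 9) = (24) + (-24) + (-36) + (72) + (-648) + (-972) + (2187) = 603.
Reducing mod 11: 603 ≡ 9 (mod 11).
Since F(a, b, c) ≡ 9 ≠ 0 (mod 11), P does NOT lie on the curve.


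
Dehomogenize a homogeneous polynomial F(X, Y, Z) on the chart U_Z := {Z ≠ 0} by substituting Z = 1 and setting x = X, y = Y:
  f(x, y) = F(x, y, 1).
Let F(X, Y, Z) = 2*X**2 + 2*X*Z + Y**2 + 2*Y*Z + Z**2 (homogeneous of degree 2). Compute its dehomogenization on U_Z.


f(x, y) = 2*x**2 + 2*x + y**2 + 2*y + 1

On U_Z we set Z = 1. Each monomial c·X^i·Y^j·Z^k in F becomes c·x^i·y^j·1^k = c·x^i·y^j.
Substituting Z = 1: F(X, Y, 1) = 2*x**2 + 2*x + y**2 + 2*y + 1.
Note: deg(f) ≤ deg(F) = 2; strict inequality happens when F is divisible by Z (lost terms).


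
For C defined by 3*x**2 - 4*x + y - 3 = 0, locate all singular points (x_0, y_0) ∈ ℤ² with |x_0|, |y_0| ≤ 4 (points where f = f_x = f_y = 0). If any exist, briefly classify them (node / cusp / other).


No singular points in the scanned grid; C is smooth there.

Compute partial derivatives:
  f_x = 6*x - 4.
  f_y = 1.
f_y = 1 is a nonzero constant, so f_y never vanishes: no point (x, y) can satisfy f = f_x = f_y = 0. In particular no (x, y) ∈ {−4, ..., 4}² is singular; the curve is smooth.


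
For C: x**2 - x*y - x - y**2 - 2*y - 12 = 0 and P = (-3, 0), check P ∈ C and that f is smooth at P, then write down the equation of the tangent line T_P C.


Tangent line at P: -7*x + y - 21 = 0.

Step 1: f(-3, 0) = 0, so P lies on C.
Step 2: partial derivatives
  f_x(x, y) = 2*x - y - 1, f_y(x, y) = -x - 2*y - 2.
  f_x(P) = -7, f_y(P) = 1 (gradient nonzero, so P is smooth).
Step 3: tangent line at P: -7·(x − -3) + 1·(y − 0) = 0.
Expanding: -7*x + y - 21 = 0.


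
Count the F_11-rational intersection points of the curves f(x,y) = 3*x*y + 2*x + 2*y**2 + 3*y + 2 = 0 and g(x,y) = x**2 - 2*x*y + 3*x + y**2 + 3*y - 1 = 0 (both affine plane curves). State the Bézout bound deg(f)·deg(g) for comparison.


Common zeros: ∅; count = 0; Bézout bound = 4.

deg(f) = 2, deg(g) = 2, so Bézout bound = 4.
Scan x ∈ F_11. For each x, list the y ∈ F_11 with f(x, y) ≡ 0 and those with g(x, y) ≡ 0 (mod 11); the common zeros in that column are the intersection.
  x = 0: f ≡ 0 at y ∈ {7, 8}; g ≡ 0 at y ∈ ∅; common: ∅.
  x = 1: f ≡ 0 at y ∈ {9, 10}; g ≡ 0 at y ∈ {5}; common: ∅.
  x = 2: f ≡ 0 at y ∈ {6}; g ≡ 0 at y ∈ {2, 10}; common: ∅.
  x = 3: f ≡ 0 at y ∈ {1, 4}; g ≡ 0 at y ∈ ∅; common: ∅.
  x = 4: f ≡ 0 at y ∈ ∅; g ≡ 0 at y ∈ {6, 10}; common: ∅.
  x = 5: f ≡ 0 at y ∈ ∅; g ≡ 0 at y ∈ {1, 6}; common: ∅.
  x = 6: f ≡ 0 at y ∈ ∅; g ≡ 0 at y ∈ {4, 5}; common: ∅.
  x = 7: f ≡ 0 at y ∈ ∅; g ≡ 0 at y ∈ ∅; common: ∅.
  x = 8: f ≡ 0 at y ∈ ∅; g ≡ 0 at y ∈ ∅; common: ∅.
  x = 9: f ≡ 0 at y ∈ {2, 5}; g ≡ 0 at y ∈ ∅; common: ∅.
  x = 10: f ≡ 0 at y ∈ {0}; g ≡ 0 at y ∈ {2, 4}; common: ∅.
Collecting: common zeros = ∅, so the count is 0.
Comparison with the Bézout bound: 0 ≤ 4 = deg(f)·deg(g), as expected for curves with no common component (the affine F_11-count falls short of the bound because intersections may lie at infinity, over extension fields, or carry multiplicity).


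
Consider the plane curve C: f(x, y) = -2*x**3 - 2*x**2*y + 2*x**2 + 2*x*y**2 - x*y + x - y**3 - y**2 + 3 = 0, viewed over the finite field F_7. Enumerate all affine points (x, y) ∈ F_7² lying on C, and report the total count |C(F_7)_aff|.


Affine F_7-points: {(0, 4), (0, 5), (1, 4), (3, 4), (4, 1), (4, 3)}; count = 6.

For each of the 49 pairs (x, y) ∈ F_7², evaluate f(x, y) mod 7. Record the zeros.
  x = 0: [0↦3, 1↦1, 2↦5, 3↦2, 4↦0, 5↦0, 6↦3]  zeros at y ∈ {4, 5}
  x = 1: [0↦4, 1↦1, 2↦1, 3↦5, 4↦0, 5↦1, 6↦2]  zeros at y ∈ {4}
  x = 2: [0↦4, 1↦3, 2↦2, 3↦2, 4↦4, 5↦2, 6↦4]  zeros at y ∈ ∅
  x = 3: [0↦5, 1↦2, 2↦3, 3↦2, 4↦0, 5↦5, 6↦4]  zeros at y ∈ {4}
  x = 4: [0↦2, 1↦0, 2↦6, 3↦0, 4↦4, 5↦5, 6↦4]  zeros at y ∈ {1, 3}
  x = 5: [0↦4, 1↦6, 2↦6, 3↦5, 4↦4, 5↦4, 6↦6]  zeros at y ∈ ∅
  x = 6: [0↦6, 1↦1, 2↦5, 3↦5, 4↦2, 5↦4, 6↦5]  zeros at y ∈ ∅
Collecting zeros: affine points = {(0, 4), (0, 5), (1, 4), (3, 4), (4, 1), (4, 3)}.
Total count |C(F_7)_aff| = 6.


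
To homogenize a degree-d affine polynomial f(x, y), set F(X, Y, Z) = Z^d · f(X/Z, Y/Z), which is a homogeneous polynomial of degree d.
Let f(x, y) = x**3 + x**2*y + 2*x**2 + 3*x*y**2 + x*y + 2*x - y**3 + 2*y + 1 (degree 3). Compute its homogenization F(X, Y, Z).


F(X, Y, Z) = X**3 + X**2*Y + 2*X**2*Z + 3*X*Y**2 + X*Y*Z + 2*X*Z**2 - Y**3 + 2*Y*Z**2 + Z**3

deg(f) = 3.
Substitute x = X/Z, y = Y/Z into f, then multiply by Z^3.
  monomial 1·x^3·y^0 ↦ 1·X^3·Y^0·Z^0.
  monomial 1·x^2·y^1 ↦ 1·X^2·Y^1·Z^0.
  monomial 2·x^2·y^0 ↦ 2·X^2·Y^0·Z^1.
  monomial 3·x^1·y^2 ↦ 3·X^1·Y^2·Z^0.
  monomial 1·x^1·y^1 ↦ 1·X^1·Y^1·Z^1.
  monomial 2·x^1·y^0 ↦ 2·X^1·Y^0·Z^2.
  monomial -1·x^0·y^3 ↦ -1·X^0·Y^3·Z^0.
  monomial 2·x^0·y^1 ↦ 2·X^0·Y^1·Z^2.
  monomial 1·x^0·y^0 ↦ 1·X^0·Y^0·Z^3.
Collecting: F(X, Y, Z) = X**3 + X**2*Y + 2*X**2*Z + 3*X*Y**2 + X*Y*Z + 2*X*Z**2 - Y**3 + 2*Y*Z**2 + Z**3.


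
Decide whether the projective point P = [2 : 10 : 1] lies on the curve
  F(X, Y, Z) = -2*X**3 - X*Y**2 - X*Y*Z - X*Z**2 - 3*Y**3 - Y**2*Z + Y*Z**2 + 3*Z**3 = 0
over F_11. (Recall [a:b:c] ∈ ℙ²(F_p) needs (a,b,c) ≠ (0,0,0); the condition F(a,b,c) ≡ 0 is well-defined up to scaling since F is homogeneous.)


F(2,10,1) ≡ 8 (mod 11); P is NOT on the curve.

Evaluate F(2, 10, 1) term-by-term (mod 11).
  -2*X**3 ↦ -2·8·1·1 = -16
  -X*Y**2 ↦ -1·2·100·1 = -200
  -X*Y*Z ↦ -1·2·10·1 = -20
  -X*Z**2 ↦ -1·2·1·1 = -2
  -3*Y**3 ↦ -3·1·1000·1 = -3000
  -Y**2*Z ↦ -1·1·100·1 = -100
  Y*Z**2 ↦ 1·1·10·1 = 10
  3*Z**3 ↦ 3·1·1·1 = 3
Sum: F(2, 10, 1) = (-16) + (-200) + (-20) + (-2) + (-3000) + (-100) + (10) + (3) = -3325.
Reducing mod 11: -3325 ≡ 8 (mod 11).
Since F(a, b, c) ≡ 8 ≠ 0 (mod 11), P does NOT lie on the curve.


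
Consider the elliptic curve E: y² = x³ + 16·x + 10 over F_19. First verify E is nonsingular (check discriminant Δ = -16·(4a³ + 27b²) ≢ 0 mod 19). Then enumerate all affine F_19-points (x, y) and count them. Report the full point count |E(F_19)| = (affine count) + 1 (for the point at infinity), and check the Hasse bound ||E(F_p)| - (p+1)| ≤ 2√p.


Affine points = {(3, 3), (3, 16), (4, 9), (4, 10), (5, 5), (5, 14), (7, 3), (7, 16), (8, 2), (8, 17), (9, 3), (9, 16), (10, 7), (10, 12), (11, 4), (11, 15), (12, 7), (12, 12), (16, 7), (16, 12)}; affine count = 20; |E(F_19)| = 21.

Discriminant check: Δ ∝ 4a³ + 27b² = 4·16³ + 27·10² = 4·4096 + 27·100 ≡ 8 (mod 19). Nonzero ⇒ E is nonsingular.
For each x ∈ F_19, compute rhs = x³ + 16·x + 10 mod 19, then count y ∈ F_19 with y² ≡ rhs.
  x = 0: rhs = 10, matching y values: none (0 points).
  x = 1: rhs = 8, matching y values: none (0 points).
  x = 2: rhs = 12, matching y values: none (0 points).
  x = 3: rhs = 9, matching y values: 3, 16 (2 points).
  x = 4: rhs = 5, matching y values: 9, 10 (2 points).
  x = 5: rhs = 6, matching y values: 5, 14 (2 points).
  x = 6: rhs = 18, matching y values: none (0 points).
  x = 7: rhs = 9, matching y values: 3, 16 (2 points).
  x = 8: rhs = 4, matching y values: 2, 17 (2 points).
  x = 9: rhs = 9, matching y values: 3, 16 (2 points).
  x = 10: rhs = 11, matching y values: 7, 12 (2 points).
  x = 11: rhs = 16, matching y values: 4, 15 (2 points).
  x = 12: rhs = 11, matching y values: 7, 12 (2 points).
  x = 13: rhs = 2, matching y values: none (0 points).
  x = 14: rhs = 14, matching y values: none (0 points).
  x = 15: rhs = 15, matching y values: none (0 points).
  x = 16: rhs = 11, matching y values: 7, 12 (2 points).
  x = 17: rhs = 8, matching y values: none (0 points).
  x = 18: rhs = 12, matching y values: none (0 points).
Total affine count: 20.
Full point count |E(F_19)| = 20 + 1 = 21.
Hasse bound: |21 − (19+1)| = |1| = 1 ≤ 2√19 ≈ 8.7178 ✓.


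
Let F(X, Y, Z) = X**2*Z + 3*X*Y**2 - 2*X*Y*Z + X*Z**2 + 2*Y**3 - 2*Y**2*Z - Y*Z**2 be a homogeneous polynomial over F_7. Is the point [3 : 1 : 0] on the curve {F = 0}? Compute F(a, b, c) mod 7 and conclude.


F(3,1,0) ≡ 4 (mod 7); P is NOT on the curve.

Evaluate F(3, 1, 0) term-by-term (mod 7).
  X**2*Z ↦ 1·9·1·0 = 0
  3*X*Y**2 ↦ 3·3·1·1 = 9
  -2*X*Y*Z ↦ -2·3·1·0 = 0
  X*Z**2 ↦ 1·3·1·0 = 0
  2*Y**3 ↦ 2·1·1·1 = 2
  -2*Y**2*Z ↦ -2·1·1·0 = 0
  -Y*Z**2 ↦ -1·1·1·0 = 0
Sum: F(3, 1, 0) = (0) + (9) + (0) + (0) + (2) + (0) + (0) = 11.
Reducing mod 7: 11 ≡ 4 (mod 7).
Since F(a, b, c) ≡ 4 ≠ 0 (mod 7), P does NOT lie on the curve.


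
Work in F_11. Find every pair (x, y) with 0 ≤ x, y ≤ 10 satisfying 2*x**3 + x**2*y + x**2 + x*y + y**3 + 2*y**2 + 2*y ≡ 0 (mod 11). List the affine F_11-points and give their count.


Affine F_11-points: {(0, 0), (1, 5), (1, 10), (2, 7), (3, 5), (4, 5), (5, 0), (6, 2), (9, 8)}; count = 9.

For each of the 121 pairs (x, y) ∈ F_11², evaluate f(x, y) mod 11. Record the zeros.
  x = 0: [0↦0, 1↦5, 2↦9, 3↦7, 4↦5, 5↦9, 6↦3, 7↦4, 8↦7, 9↦7, 10↦10]  zeros at y ∈ {0}
  x = 1: [0↦3, 1↦10, 2↦5, 3↦5, 4↦5, 5↦0, 6↦7, 7↦10, 8↦4, 9↦6, 10↦0]  zeros at y ∈ {5, 10}
  x = 2: [0↦9, 1↦9, 2↦8, 3↦1, 4↦5, 5↦4, 6↦4, 7↦0, 8↦9, 9↦4, 10↦2]  zeros at y ∈ {7}
  x = 3: [0↦8, 1↦3, 2↦8, 3↦7, 4↦6, 5↦0, 6↦6, 7↦8, 8↦1, 9↦2, 10↦6]  zeros at y ∈ {5}
  x = 4: [0↦1, 1↦4, 2↦6, 3↦2, 4↦9, 5↦0, 6↦3, 7↦2, 8↦3, 9↦1, 10↦2]  zeros at y ∈ {5}
  x = 5: [0↦0, 1↦2, 2↦3, 3↦9, 4↦4, 5↦5, 6↦7, 7↦5, 8↦5, 9↦2, 10↦2]  zeros at y ∈ {0}
  x = 6: [0↦6, 1↦9, 2↦0, 3↦7, 4↦3, 5↦5, 6↦8, 7↦7, 8↦8, 9↦6, 10↦7]  zeros at y ∈ {2}
  x = 7: [0↦9, 1↦4, 2↦9, 3↦8, 4↦7, 5↦1, 6↦7, 7↦9, 8↦2, 9↦3, 10↦7]  zeros at y ∈ ∅
  x = 8: [0↦10, 1↦10, 2↦9, 3↦2, 4↦6, 5↦5, 6↦5, 7↦1, 8↦10, 9↦5, 10↦3]  zeros at y ∈ ∅
  x = 9: [0↦10, 1↦6, 2↦1, 3↦1, 4↦1, 5↦7, 6↦3, 7↦6, 8↦0, 9↦2, 10↦7]  zeros at y ∈ {8}
  x = 10: [0↦10, 1↦4, 2↦8, 3↦6, 4↦4, 5↦8, 6↦2, 7↦3, 8↦6, 9↦6, 10↦9]  zeros at y ∈ ∅
Collecting zeros: affine points = {(0, 0), (1, 5), (1, 10), (2, 7), (3, 5), (4, 5), (5, 0), (6, 2), (9, 8)}.
Total count |C(F_11)_aff| = 9.


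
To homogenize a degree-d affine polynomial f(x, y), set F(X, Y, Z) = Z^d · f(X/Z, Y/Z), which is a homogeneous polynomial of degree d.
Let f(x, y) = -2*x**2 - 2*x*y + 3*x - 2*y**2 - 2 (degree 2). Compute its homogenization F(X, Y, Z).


F(X, Y, Z) = -2*X**2 - 2*X*Y + 3*X*Z - 2*Y**2 - 2*Z**2

deg(f) = 2.
Substitute x = X/Z, y = Y/Z into f, then multiply by Z^2.
  monomial -2·x^2·y^0 ↦ -2·X^2·Y^0·Z^0.
  monomial -2·x^1·y^1 ↦ -2·X^1·Y^1·Z^0.
  monomial 3·x^1·y^0 ↦ 3·X^1·Y^0·Z^1.
  monomial -2·x^0·y^2 ↦ -2·X^0·Y^2·Z^0.
  monomial -2·x^0·y^0 ↦ -2·X^0·Y^0·Z^2.
Collecting: F(X, Y, Z) = -2*X**2 - 2*X*Y + 3*X*Z - 2*Y**2 - 2*Z**2.


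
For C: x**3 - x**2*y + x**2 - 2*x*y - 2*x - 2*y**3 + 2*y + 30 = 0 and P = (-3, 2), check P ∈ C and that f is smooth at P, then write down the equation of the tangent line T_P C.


Tangent line at P: 27*x - 25*y + 131 = 0.

Step 1: f(-3, 2) = 0, so P lies on C.
Step 2: partial derivatives
  f_x(x, y) = 3*x**2 - 2*x*y + 2*x - 2*y - 2, f_y(x, y) = -x**2 - 2*x - 6*y**2 + 2.
  f_x(P) = 27, f_y(P) = -25 (gradient nonzero, so P is smooth).
Step 3: tangent line at P: 27·(x − -3) + -25·(y − 2) = 0.
Expanding: 27*x - 25*y + 131 = 0.


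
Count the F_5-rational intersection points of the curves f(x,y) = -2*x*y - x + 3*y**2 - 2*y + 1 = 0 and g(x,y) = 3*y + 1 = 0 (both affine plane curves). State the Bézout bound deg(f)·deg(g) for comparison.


Common zeros: {(1, 3)}; count = 1; Bézout bound = 2.

deg(f) = 2, deg(g) = 1, so Bézout bound = 2.
Scan x ∈ F_5. For each x, list the y ∈ F_5 with f(x, y) ≡ 0 and those with g(x, y) ≡ 0 (mod 5); the common zeros in that column are the intersection.
  x = 0: f ≡ 0 at y ∈ ∅; g ≡ 0 at y ∈ {3}; common: ∅.
  x = 1: f ≡ 0 at y ∈ {0, 3}; g ≡ 0 at y ∈ {3}; common: {3}.
  x = 2: f ≡ 0 at y ∈ ∅; g ≡ 0 at y ∈ {3}; common: ∅.
  x = 3: f ≡ 0 at y ∈ ∅; g ≡ 0 at y ∈ {3}; common: ∅.
  x = 4: f ≡ 0 at y ∈ {1, 4}; g ≡ 0 at y ∈ {3}; common: ∅.
Collecting: common zeros = {(1, 3)}, so the count is 1.
Comparison with the Bézout bound: 1 ≤ 2 = deg(f)·deg(g), as expected for curves with no common component (the affine F_5-count falls short of the bound because intersections may lie at infinity, over extension fields, or carry multiplicity).


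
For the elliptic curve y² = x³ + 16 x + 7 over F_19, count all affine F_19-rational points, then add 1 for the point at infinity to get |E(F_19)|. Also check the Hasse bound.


Affine points = {(0, 8), (0, 11), (1, 9), (1, 10), (2, 3), (2, 16), (3, 5), (3, 14), (7, 5), (7, 14), (8, 1), (8, 18), (9, 5), (9, 14), (14, 7), (14, 12), (17, 9), (17, 10), (18, 3), (18, 16)}; affine count = 20; |E(F_19)| = 21.

Discriminant check: Δ ∝ 4a³ + 27b² = 4·16³ + 27·7² = 4·4096 + 27·49 ≡ 18 (mod 19). Nonzero ⇒ E is nonsingular.
For each x ∈ F_19, compute rhs = x³ + 16·x + 7 mod 19, then count y ∈ F_19 with y² ≡ rhs.
  x = 0: rhs = 7, matching y values: 8, 11 (2 points).
  x = 1: rhs = 5, matching y values: 9, 10 (2 points).
  x = 2: rhs = 9, matching y values: 3, 16 (2 points).
  x = 3: rhs = 6, matching y values: 5, 14 (2 points).
  x = 4: rhs = 2, matching y values: none (0 points).
  x = 5: rhs = 3, matching y values: none (0 points).
  x = 6: rhs = 15, matching y values: none (0 points).
  x = 7: rhs = 6, matching y values: 5, 14 (2 points).
  x = 8: rhs = 1, matching y values: 1, 18 (2 points).
  x = 9: rhs = 6, matching y values: 5, 14 (2 points).
  x = 10: rhs = 8, matching y values: none (0 points).
  x = 11: rhs = 13, matching y values: none (0 points).
  x = 12: rhs = 8, matching y values: none (0 points).
  x = 13: rhs = 18, matching y values: none (0 points).
  x = 14: rhs = 11, matching y values: 7, 12 (2 points).
  x = 15: rhs = 12, matching y values: none (0 points).
  x = 16: rhs = 8, matching y values: none (0 points).
  x = 17: rhs = 5, matching y values: 9, 10 (2 points).
  x = 18: rhs = 9, matching y values: 3, 16 (2 points).
Total affine count: 20.
Full point count |E(F_19)| = 20 + 1 = 21.
Hasse bound: |21 − (19+1)| = |1| = 1 ≤ 2√19 ≈ 8.7178 ✓.


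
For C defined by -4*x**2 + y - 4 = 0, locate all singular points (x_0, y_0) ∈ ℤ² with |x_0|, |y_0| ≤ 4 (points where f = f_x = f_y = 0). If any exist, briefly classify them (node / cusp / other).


No singular points in the scanned grid; C is smooth there.

Compute partial derivatives:
  f_x = -8*x.
  f_y = 1.
f_y = 1 is a nonzero constant, so f_y never vanishes: no point (x, y) can satisfy f = f_x = f_y = 0. In particular no (x, y) ∈ {−4, ..., 4}² is singular; the curve is smooth.


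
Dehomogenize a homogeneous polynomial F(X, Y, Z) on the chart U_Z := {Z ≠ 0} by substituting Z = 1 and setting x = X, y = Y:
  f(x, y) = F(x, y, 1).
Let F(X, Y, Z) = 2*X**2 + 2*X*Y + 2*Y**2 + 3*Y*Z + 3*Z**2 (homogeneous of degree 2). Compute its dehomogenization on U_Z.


f(x, y) = 2*x**2 + 2*x*y + 2*y**2 + 3*y + 3

On U_Z we set Z = 1. Each monomial c·X^i·Y^j·Z^k in F becomes c·x^i·y^j·1^k = c·x^i·y^j.
Substituting Z = 1: F(X, Y, 1) = 2*x**2 + 2*x*y + 2*y**2 + 3*y + 3.
Note: deg(f) ≤ deg(F) = 2; strict inequality happens when F is divisible by Z (lost terms).


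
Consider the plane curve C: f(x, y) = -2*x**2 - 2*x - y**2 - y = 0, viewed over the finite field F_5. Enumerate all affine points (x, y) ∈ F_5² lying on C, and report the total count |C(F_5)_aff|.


Affine F_5-points: {(0, 0), (0, 4), (1, 2), (3, 2), (4, 0), (4, 4)}; count = 6.

For each of the 25 pairs (x, y) ∈ F_5², evaluate f(x, y) mod 5. Record the zeros.
  x = 0: [0↦0, 1↦3, 2↦4, 3↦3, 4↦0]  zeros at y ∈ {0, 4}
  x = 1: [0↦1, 1↦4, 2↦0, 3↦4, 4↦1]  zeros at y ∈ {2}
  x = 2: [0↦3, 1↦1, 2↦2, 3↦1, 4↦3]  zeros at y ∈ ∅
  x = 3: [0↦1, 1↦4, 2↦0, 3↦4, 4↦1]  zeros at y ∈ {2}
  x = 4: [0↦0, 1↦3, 2↦4, 3↦3, 4↦0]  zeros at y ∈ {0, 4}
Collecting zeros: affine points = {(0, 0), (0, 4), (1, 2), (3, 2), (4, 0), (4, 4)}.
Total count |C(F_5)_aff| = 6.


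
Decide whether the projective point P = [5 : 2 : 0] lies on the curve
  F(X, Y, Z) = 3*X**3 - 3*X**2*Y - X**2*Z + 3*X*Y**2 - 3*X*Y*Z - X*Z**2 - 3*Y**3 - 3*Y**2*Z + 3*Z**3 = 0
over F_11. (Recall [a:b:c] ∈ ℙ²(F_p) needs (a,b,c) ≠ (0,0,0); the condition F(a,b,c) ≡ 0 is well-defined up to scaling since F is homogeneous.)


F(5,2,0) ≡ 8 (mod 11); P is NOT on the curve.

Evaluate F(5, 2, 0) term-by-term (mod 11).
  3*X**3 ↦ 3·125·1·1 = 375
  -3*X**2*Y ↦ -3·25·2·1 = -150
  -X**2*Z ↦ -1·25·1·0 = 0
  3*X*Y**2 ↦ 3·5·4·1 = 60
  -3*X*Y*Z ↦ -3·5·2·0 = 0
  -X*Z**2 ↦ -1·5·1·0 = 0
  -3*Y**3 ↦ -3·1·8·1 = -24
  -3*Y**2*Z ↦ -3·1·4·0 = 0
  3*Z**3 ↦ 3·1·1·0 = 0
Sum: F(5, 2, 0) = (375) + (-150) + (0) + (60) + (0) + (0) + (-24) + (0) + (0) = 261.
Reducing mod 11: 261 ≡ 8 (mod 11).
Since F(a, b, c) ≡ 8 ≠ 0 (mod 11), P does NOT lie on the curve.


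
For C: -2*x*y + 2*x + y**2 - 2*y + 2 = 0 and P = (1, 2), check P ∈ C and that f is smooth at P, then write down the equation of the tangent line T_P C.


Tangent line at P: 2 - 2*x = 0.

Step 1: f(1, 2) = 0, so P lies on C.
Step 2: partial derivatives
  f_x(x, y) = 2 - 2*y, f_y(x, y) = -2*x + 2*y - 2.
  f_x(P) = -2, f_y(P) = 0 (gradient nonzero, so P is smooth).
Step 3: tangent line at P: -2·(x − 1) + 0·(y − 2) = 0.
Expanding: 2 - 2*x = 0.


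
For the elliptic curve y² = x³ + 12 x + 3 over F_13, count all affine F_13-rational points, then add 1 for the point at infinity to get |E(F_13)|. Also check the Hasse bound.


Affine points = {(0, 4), (0, 9), (1, 4), (1, 9), (2, 3), (2, 10), (3, 1), (3, 12), (7, 1), (7, 12), (8, 0), (11, 6), (11, 7), (12, 4), (12, 9)}; affine count = 15; |E(F_13)| = 16.

Discriminant check: Δ ∝ 4a³ + 27b² = 4·12³ + 27·3² = 4·1728 + 27·9 ≡ 5 (mod 13). Nonzero ⇒ E is nonsingular.
For each x ∈ F_13, compute rhs = x³ + 12·x + 3 mod 13, then count y ∈ F_13 with y² ≡ rhs.
  x = 0: rhs = 3, matching y values: 4, 9 (2 points).
  x = 1: rhs = 3, matching y values: 4, 9 (2 points).
  x = 2: rhs = 9, matching y values: 3, 10 (2 points).
  x = 3: rhs = 1, matching y values: 1, 12 (2 points).
  x = 4: rhs = 11, matching y values: none (0 points).
  x = 5: rhs = 6, matching y values: none (0 points).
  x = 6: rhs = 5, matching y values: none (0 points).
  x = 7: rhs = 1, matching y values: 1, 12 (2 points).
  x = 8: rhs = 0, matching y values: 0 (1 points).
  x = 9: rhs = 8, matching y values: none (0 points).
  x = 10: rhs = 5, matching y values: none (0 points).
  x = 11: rhs = 10, matching y values: 6, 7 (2 points).
  x = 12: rhs = 3, matching y values: 4, 9 (2 points).
Total affine count: 15.
Full point count |E(F_13)| = 15 + 1 = 16.
Hasse bound: |16 − (13+1)| = |2| = 2 ≤ 2√13 ≈ 7.2111 ✓.


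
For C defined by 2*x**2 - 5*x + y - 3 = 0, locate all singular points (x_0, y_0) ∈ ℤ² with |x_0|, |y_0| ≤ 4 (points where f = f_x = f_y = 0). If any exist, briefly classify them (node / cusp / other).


No singular points in the scanned grid; C is smooth there.

Compute partial derivatives:
  f_x = 4*x - 5.
  f_y = 1.
f_y = 1 is a nonzero constant, so f_y never vanishes: no point (x, y) can satisfy f = f_x = f_y = 0. In particular no (x, y) ∈ {−4, ..., 4}² is singular; the curve is smooth.


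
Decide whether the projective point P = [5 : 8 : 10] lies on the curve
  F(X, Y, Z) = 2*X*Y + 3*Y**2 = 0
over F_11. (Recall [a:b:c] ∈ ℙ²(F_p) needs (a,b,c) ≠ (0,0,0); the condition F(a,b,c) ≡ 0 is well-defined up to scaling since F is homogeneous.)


F(5,8,10) ≡ 8 (mod 11); P is NOT on the curve.

Evaluate F(5, 8, 10) term-by-term (mod 11).
  2*X*Y ↦ 2·5·8·1 = 80
  3*Y**2 ↦ 3·1·64·1 = 192
Sum: F(5, 8, 10) = (80) + (192) = 272.
Reducing mod 11: 272 ≡ 8 (mod 11).
Since F(a, b, c) ≡ 8 ≠ 0 (mod 11), P does NOT lie on the curve.


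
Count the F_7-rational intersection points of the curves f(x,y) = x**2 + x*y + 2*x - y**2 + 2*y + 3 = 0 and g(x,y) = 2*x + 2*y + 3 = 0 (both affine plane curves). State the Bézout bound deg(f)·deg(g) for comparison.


Common zeros: ∅; count = 0; Bézout bound = 2.

deg(f) = 2, deg(g) = 1, so Bézout bound = 2.
Scan x ∈ F_7. For each x, list the y ∈ F_7 with f(x, y) ≡ 0 and those with g(x, y) ≡ 0 (mod 7); the common zeros in that column are the intersection.
  x = 0: f ≡ 0 at y ∈ {3, 6}; g ≡ 0 at y ∈ {2}; common: ∅.
  x = 1: f ≡ 0 at y ∈ ∅; g ≡ 0 at y ∈ {1}; common: ∅.
  x = 2: f ≡ 0 at y ∈ {1, 3}; g ≡ 0 at y ∈ {0}; common: ∅.
  x = 3: f ≡ 0 at y ∈ ∅; g ≡ 0 at y ∈ {6}; common: ∅.
  x = 4: f ≡ 0 at y ∈ {2, 4}; g ≡ 0 at y ∈ {5}; common: ∅.
  x = 5: f ≡ 0 at y ∈ ∅; g ≡ 0 at y ∈ {4}; common: ∅.
  x = 6: f ≡ 0 at y ∈ {2, 6}; g ≡ 0 at y ∈ {3}; common: ∅.
Collecting: common zeros = ∅, so the count is 0.
Comparison with the Bézout bound: 0 ≤ 2 = deg(f)·deg(g), as expected for curves with no common component (the affine F_7-count falls short of the bound because intersections may lie at infinity, over extension fields, or carry multiplicity).


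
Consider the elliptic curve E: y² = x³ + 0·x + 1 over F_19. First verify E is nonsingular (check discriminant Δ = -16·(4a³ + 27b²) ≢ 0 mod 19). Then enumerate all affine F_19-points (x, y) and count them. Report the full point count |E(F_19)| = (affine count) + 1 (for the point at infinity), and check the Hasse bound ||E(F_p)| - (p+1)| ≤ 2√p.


Affine points = {(0, 1), (0, 18), (2, 3), (2, 16), (3, 3), (3, 16), (8, 0), (12, 0), (14, 3), (14, 16), (18, 0)}; affine count = 11; |E(F_19)| = 12.

Discriminant check: Δ ∝ 4a³ + 27b² = 4·0³ + 27·1² = 4·0 + 27·1 ≡ 8 (mod 19). Nonzero ⇒ E is nonsingular.
For each x ∈ F_19, compute rhs = x³ + 0·x + 1 mod 19, then count y ∈ F_19 with y² ≡ rhs.
  x = 0: rhs = 1, matching y values: 1, 18 (2 points).
  x = 1: rhs = 2, matching y values: none (0 points).
  x = 2: rhs = 9, matching y values: 3, 16 (2 points).
  x = 3: rhs = 9, matching y values: 3, 16 (2 points).
  x = 4: rhs = 8, matching y values: none (0 points).
  x = 5: rhs = 12, matching y values: none (0 points).
  x = 6: rhs = 8, matching y values: none (0 points).
  x = 7: rhs = 2, matching y values: none (0 points).
  x = 8: rhs = 0, matching y values: 0 (1 points).
  x = 9: rhs = 8, matching y values: none (0 points).
  x = 10: rhs = 13, matching y values: none (0 points).
  x = 11: rhs = 2, matching y values: none (0 points).
  x = 12: rhs = 0, matching y values: 0 (1 points).
  x = 13: rhs = 13, matching y values: none (0 points).
  x = 14: rhs = 9, matching y values: 3, 16 (2 points).
  x = 15: rhs = 13, matching y values: none (0 points).
  x = 16: rhs = 12, matching y values: none (0 points).
  x = 17: rhs = 12, matching y values: none (0 points).
  x = 18: rhs = 0, matching y values: 0 (1 points).
Total affine count: 11.
Full point count |E(F_19)| = 11 + 1 = 12.
Hasse bound: |12 − (19+1)| = |-8| = 8 ≤ 2√19 ≈ 8.7178 ✓.


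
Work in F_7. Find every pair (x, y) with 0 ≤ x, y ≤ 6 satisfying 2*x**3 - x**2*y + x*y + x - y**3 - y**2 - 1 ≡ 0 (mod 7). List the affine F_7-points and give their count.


Affine F_7-points: {(1, 1), (3, 0)}; count = 2.

For each of the 49 pairs (x, y) ∈ F_7², evaluate f(x, y) mod 7. Record the zeros.
  x = 0: [0↦6, 1↦4, 2↦1, 3↦5, 4↦3, 5↦3, 6↦6]  zeros at y ∈ ∅
  x = 1: [0↦2, 1↦0, 2↦4, 3↦1, 4↦6, 5↦6, 6↦2]  zeros at y ∈ {1}
  x = 2: [0↦3, 1↦6, 2↦1, 3↦3, 4↦6, 5↦4, 6↦5]  zeros at y ∈ ∅
  x = 3: [0↦0, 1↦6, 2↦4, 3↦2, 4↦1, 5↦2, 6↦6]  zeros at y ∈ {0}
  x = 4: [0↦5, 1↦5, 2↦4, 3↦3, 4↦3, 5↦5, 6↦3]  zeros at y ∈ ∅
  x = 5: [0↦2, 1↦1, 2↦6, 3↦4, 4↦3, 5↦4, 6↦1]  zeros at y ∈ ∅
  x = 6: [0↦3, 1↦6, 2↦1, 3↦3, 4↦6, 5↦4, 6↦5]  zeros at y ∈ ∅
Collecting zeros: affine points = {(1, 1), (3, 0)}.
Total count |C(F_7)_aff| = 2.


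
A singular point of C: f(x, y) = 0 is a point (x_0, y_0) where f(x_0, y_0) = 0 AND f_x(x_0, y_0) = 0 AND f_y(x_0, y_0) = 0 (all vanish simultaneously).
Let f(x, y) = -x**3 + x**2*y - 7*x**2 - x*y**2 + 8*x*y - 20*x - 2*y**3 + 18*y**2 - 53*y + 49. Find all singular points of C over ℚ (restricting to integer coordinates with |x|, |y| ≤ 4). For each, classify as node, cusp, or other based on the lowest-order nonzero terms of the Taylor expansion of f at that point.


Singular points: {(-1, 3)}; classification: node.

Compute partial derivatives:
  f_x = -3*x**2 + 2*x*y - 14*x - y**2 + 8*y - 20.
  f_y = x**2 - 2*x*y + 8*x - 6*y**2 + 36*y - 53.
Scan x_0 ∈ {−4, ..., 4}. For each x_0, f_y(x_0, y) is a polynomial in y; find its integer roots y ∈ {−4, ..., 4}, then test f_x and f at those candidates.
  x = -4: f_y(-4, y) = -6*y**2 + 44*y - 69; no integer root y with |y| ≤ 4.
  x = -3: f_y(-3, y) = -6*y**2 + 42*y - 68; no integer root y with |y| ≤ 4.
  x = -2: f_y(-2, y) = -6*y**2 + 40*y - 65; no integer root y with |y| ≤ 4.
  x = -1: f_y(-1, y) = -6*y**2 + 38*y - 60; vanishes at y ∈ {3}. (-1, 3): f_x = 0, f = 0 — SINGULAR.
  x = 0: f_y(0, y) = -6*y**2 + 36*y - 53; no integer root y with |y| ≤ 4.
  x = 1: f_y(1, y) = -6*y**2 + 34*y - 44; vanishes at y ∈ {2}. (1, 2): f_x = -21 ≠ 0.
  x = 2: f_y(2, y) = -6*y**2 + 32*y - 33; no integer root y with |y| ≤ 4.
  x = 3: f_y(3, y) = -6*y**2 + 30*y - 20; no integer root y with |y| ≤ 4.
  x = 4: f_y(4, y) = -6*y**2 + 28*y - 5; no integer root y with |y| ≤ 4.
Only singular point on the grid: (-1, 3).
Classify: substitute x = -1 + u, y = 3 + v and expand: f = -u**3 + u**2*v - u**2 - u*v**2 - 2*v**3 + v**2.
No constant or linear terms (consistent with a singular point). Quadratic part: -u**2 + v**2. Cubic part: -u**3 + u**2*v - u*v**2 - 2*v**3.
The quadratic part v**2 - u**2 = (v − u)(v + u) splits into two distinct linear factors, so there are two distinct tangent lines y − 3 = ±(x − -1) — this is a node (ordinary double point).
Classification: node.


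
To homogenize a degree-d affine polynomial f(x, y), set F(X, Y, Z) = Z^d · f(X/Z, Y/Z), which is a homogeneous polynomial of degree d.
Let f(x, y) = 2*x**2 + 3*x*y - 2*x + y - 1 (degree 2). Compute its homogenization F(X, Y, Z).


F(X, Y, Z) = 2*X**2 + 3*X*Y - 2*X*Z + Y*Z - Z**2

deg(f) = 2.
Substitute x = X/Z, y = Y/Z into f, then multiply by Z^2.
  monomial 2·x^2·y^0 ↦ 2·X^2·Y^0·Z^0.
  monomial 3·x^1·y^1 ↦ 3·X^1·Y^1·Z^0.
  monomial -2·x^1·y^0 ↦ -2·X^1·Y^0·Z^1.
  monomial 1·x^0·y^1 ↦ 1·X^0·Y^1·Z^1.
  monomial -1·x^0·y^0 ↦ -1·X^0·Y^0·Z^2.
Collecting: F(X, Y, Z) = 2*X**2 + 3*X*Y - 2*X*Z + Y*Z - Z**2.


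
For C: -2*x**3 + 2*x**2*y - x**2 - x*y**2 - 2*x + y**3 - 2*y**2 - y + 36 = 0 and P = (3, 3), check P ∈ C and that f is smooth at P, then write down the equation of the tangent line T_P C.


Tangent line at P: -35*x + 14*y + 63 = 0.

Step 1: f(3, 3) = 0, so P lies on C.
Step 2: partial derivatives
  f_x(x, y) = -6*x**2 + 4*x*y - 2*x - y**2 - 2, f_y(x, y) = 2*x**2 - 2*x*y + 3*y**2 - 4*y - 1.
  f_x(P) = -35, f_y(P) = 14 (gradient nonzero, so P is smooth).
Step 3: tangent line at P: -35·(x − 3) + 14·(y − 3) = 0.
Expanding: -35*x + 14*y + 63 = 0.


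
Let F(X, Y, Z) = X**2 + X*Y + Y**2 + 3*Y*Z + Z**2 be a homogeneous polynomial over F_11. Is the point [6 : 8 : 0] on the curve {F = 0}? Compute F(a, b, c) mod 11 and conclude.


F(6,8,0) ≡ 5 (mod 11); P is NOT on the curve.

Evaluate F(6, 8, 0) term-by-term (mod 11).
  X**2 ↦ 1·36·1·1 = 36
  X*Y ↦ 1·6·8·1 = 48
  Y**2 ↦ 1·1·64·1 = 64
  3*Y*Z ↦ 3·1·8·0 = 0
  Z**2 ↦ 1·1·1·0 = 0
Sum: F(6, 8, 0) = (36) + (48) + (64) + (0) + (0) = 148.
Reducing mod 11: 148 ≡ 5 (mod 11).
Since F(a, b, c) ≡ 5 ≠ 0 (mod 11), P does NOT lie on the curve.


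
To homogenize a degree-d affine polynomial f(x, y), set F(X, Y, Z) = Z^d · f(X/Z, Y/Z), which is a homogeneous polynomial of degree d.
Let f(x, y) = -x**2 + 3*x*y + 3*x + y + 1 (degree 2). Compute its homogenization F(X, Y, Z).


F(X, Y, Z) = -X**2 + 3*X*Y + 3*X*Z + Y*Z + Z**2

deg(f) = 2.
Substitute x = X/Z, y = Y/Z into f, then multiply by Z^2.
  monomial -1·x^2·y^0 ↦ -1·X^2·Y^0·Z^0.
  monomial 3·x^1·y^1 ↦ 3·X^1·Y^1·Z^0.
  monomial 3·x^1·y^0 ↦ 3·X^1·Y^0·Z^1.
  monomial 1·x^0·y^1 ↦ 1·X^0·Y^1·Z^1.
  monomial 1·x^0·y^0 ↦ 1·X^0·Y^0·Z^2.
Collecting: F(X, Y, Z) = -X**2 + 3*X*Y + 3*X*Z + Y*Z + Z**2.


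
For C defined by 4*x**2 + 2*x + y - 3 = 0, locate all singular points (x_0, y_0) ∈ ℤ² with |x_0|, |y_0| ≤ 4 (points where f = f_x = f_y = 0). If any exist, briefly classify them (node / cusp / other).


No singular points in the scanned grid; C is smooth there.

Compute partial derivatives:
  f_x = 8*x + 2.
  f_y = 1.
f_y = 1 is a nonzero constant, so f_y never vanishes: no point (x, y) can satisfy f = f_x = f_y = 0. In particular no (x, y) ∈ {−4, ..., 4}² is singular; the curve is smooth.


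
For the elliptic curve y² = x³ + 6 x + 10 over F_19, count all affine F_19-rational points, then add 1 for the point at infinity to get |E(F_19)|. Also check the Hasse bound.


Affine points = {(1, 6), (1, 13), (2, 7), (2, 12), (3, 6), (3, 13), (8, 0), (10, 5), (10, 14), (11, 1), (11, 18), (12, 9), (12, 10), (13, 9), (13, 10), (14, 8), (14, 11), (15, 6), (15, 13), (17, 3), (17, 16)}; affine count = 21; |E(F_19)| = 22.

Discriminant check: Δ ∝ 4a³ + 27b² = 4·6³ + 27·10² = 4·216 + 27·100 ≡ 11 (mod 19). Nonzero ⇒ E is nonsingular.
For each x ∈ F_19, compute rhs = x³ + 6·x + 10 mod 19, then count y ∈ F_19 with y² ≡ rhs.
  x = 0: rhs = 10, matching y values: none (0 points).
  x = 1: rhs = 17, matching y values: 6, 13 (2 points).
  x = 2: rhs = 11, matching y values: 7, 12 (2 points).
  x = 3: rhs = 17, matching y values: 6, 13 (2 points).
  x = 4: rhs = 3, matching y values: none (0 points).
  x = 5: rhs = 13, matching y values: none (0 points).
  x = 6: rhs = 15, matching y values: none (0 points).
  x = 7: rhs = 15, matching y values: none (0 points).
  x = 8: rhs = 0, matching y values: 0 (1 points).
  x = 9: rhs = 14, matching y values: none (0 points).
  x = 10: rhs = 6, matching y values: 5, 14 (2 points).
  x = 11: rhs = 1, matching y values: 1, 18 (2 points).
  x = 12: rhs = 5, matching y values: 9, 10 (2 points).
  x = 13: rhs = 5, matching y values: 9, 10 (2 points).
  x = 14: rhs = 7, matching y values: 8, 11 (2 points).
  x = 15: rhs = 17, matching y values: 6, 13 (2 points).
  x = 16: rhs = 3, matching y values: none (0 points).
  x = 17: rhs = 9, matching y values: 3, 16 (2 points).
  x = 18: rhs = 3, matching y values: none (0 points).
Total affine count: 21.
Full point count |E(F_19)| = 21 + 1 = 22.
Hasse bound: |22 − (19+1)| = |2| = 2 ≤ 2√19 ≈ 8.7178 ✓.


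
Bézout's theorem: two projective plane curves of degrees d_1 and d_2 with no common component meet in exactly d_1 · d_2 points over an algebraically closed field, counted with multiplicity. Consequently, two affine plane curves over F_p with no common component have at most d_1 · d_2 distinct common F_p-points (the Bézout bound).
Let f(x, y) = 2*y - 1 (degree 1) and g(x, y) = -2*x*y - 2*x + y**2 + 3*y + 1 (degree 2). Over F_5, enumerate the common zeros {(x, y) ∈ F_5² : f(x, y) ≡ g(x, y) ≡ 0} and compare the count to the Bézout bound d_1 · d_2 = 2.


Common zeros: {(3, 3)}; count = 1; Bézout bound = 2.

deg(f) = 1, deg(g) = 2, so Bézout bound = 2.
Scan x ∈ F_5. For each x, list the y ∈ F_5 with f(x, y) ≡ 0 and those with g(x, y) ≡ 0 (mod 5); the common zeros in that column are the intersection.
  x = 0: f ≡ 0 at y ∈ {3}; g ≡ 0 at y ∈ {1}; common: ∅.
  x = 1: f ≡ 0 at y ∈ {3}; g ≡ 0 at y ∈ {2}; common: ∅.
  x = 2: f ≡ 0 at y ∈ {3}; g ≡ 0 at y ∈ ∅; common: ∅.
  x = 3: f ≡ 0 at y ∈ {3}; g ≡ 0 at y ∈ {0, 3}; common: {3}.
  x = 4: f ≡ 0 at y ∈ {3}; g ≡ 0 at y ∈ ∅; common: ∅.
Collecting: common zeros = {(3, 3)}, so the count is 1.
Comparison with the Bézout bound: 1 ≤ 2 = deg(f)·deg(g), as expected for curves with no common component (the affine F_5-count falls short of the bound because intersections may lie at infinity, over extension fields, or carry multiplicity).


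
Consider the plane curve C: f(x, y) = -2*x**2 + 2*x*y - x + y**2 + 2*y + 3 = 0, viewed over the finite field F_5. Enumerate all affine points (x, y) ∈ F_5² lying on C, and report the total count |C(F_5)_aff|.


Affine F_5-points: {(1, 0), (1, 1), (2, 1), (2, 3), (3, 3), (3, 4)}; count = 6.

For each of the 25 pairs (x, y) ∈ F_5², evaluate f(x, y) mod 5. Record the zeros.
  x = 0: [0↦3, 1↦1, 2↦1, 3↦3, 4↦2]  zeros at y ∈ ∅
  x = 1: [0↦0, 1↦0, 2↦2, 3↦1, 4↦2]  zeros at y ∈ {0, 1}
  x = 2: [0↦3, 1↦0, 2↦4, 3↦0, 4↦3]  zeros at y ∈ {1, 3}
  x = 3: [0↦2, 1↦1, 2↦2, 3↦0, 4↦0]  zeros at y ∈ {3, 4}
  x = 4: [0↦2, 1↦3, 2↦1, 3↦1, 4↦3]  zeros at y ∈ ∅
Collecting zeros: affine points = {(1, 0), (1, 1), (2, 1), (2, 3), (3, 3), (3, 4)}.
Total count |C(F_5)_aff| = 6.


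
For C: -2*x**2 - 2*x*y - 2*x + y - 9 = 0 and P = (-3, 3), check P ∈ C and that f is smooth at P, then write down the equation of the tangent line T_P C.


Tangent line at P: 4*x + 7*y - 9 = 0.

Step 1: f(-3, 3) = 0, so P lies on C.
Step 2: partial derivatives
  f_x(x, y) = -4*x - 2*y - 2, f_y(x, y) = 1 - 2*x.
  f_x(P) = 4, f_y(P) = 7 (gradient nonzero, so P is smooth).
Step 3: tangent line at P: 4·(x − -3) + 7·(y − 3) = 0.
Expanding: 4*x + 7*y - 9 = 0.


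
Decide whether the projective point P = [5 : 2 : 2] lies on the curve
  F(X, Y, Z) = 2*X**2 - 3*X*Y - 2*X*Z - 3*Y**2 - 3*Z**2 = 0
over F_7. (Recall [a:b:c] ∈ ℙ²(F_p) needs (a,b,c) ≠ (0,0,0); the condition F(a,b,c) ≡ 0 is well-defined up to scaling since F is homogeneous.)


F(5,2,2) ≡ 4 (mod 7); P is NOT on the curve.

Evaluate F(5, 2, 2) term-by-term (mod 7).
  2*X**2 ↦ 2·25·1·1 = 50
  -3*X*Y ↦ -3·5·2·1 = -30
  -2*X*Z ↦ -2·5·1·2 = -20
  -3*Y**2 ↦ -3·1·4·1 = -12
  -3*Z**2 ↦ -3·1·1·4 = -12
Sum: F(5, 2, 2) = (50) + (-30) + (-20) + (-12) + (-12) = -24.
Reducing mod 7: -24 ≡ 4 (mod 7).
Since F(a, b, c) ≡ 4 ≠ 0 (mod 7), P does NOT lie on the curve.
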